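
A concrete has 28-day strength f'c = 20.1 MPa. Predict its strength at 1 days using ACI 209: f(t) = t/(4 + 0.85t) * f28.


f(1) = 1 / (4 + 0.85 * 1) * 20.1
= 1 / 4.85 * 20.1
= 4.14 MPa

4.14


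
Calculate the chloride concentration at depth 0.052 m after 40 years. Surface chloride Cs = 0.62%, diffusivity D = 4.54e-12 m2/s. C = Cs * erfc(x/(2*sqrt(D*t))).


t_seconds = 40 * 365.25 * 24 * 3600 = 1262304000.0 s
arg = 0.052 / (2 * sqrt(4.54e-12 * 1262304000.0))
= 0.3434
erfc(0.3434) = 0.6272
C = 0.62 * 0.6272 = 0.3888%

0.3888


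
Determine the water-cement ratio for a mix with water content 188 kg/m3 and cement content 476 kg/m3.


w/c = water / cement
w/c = 188 / 476 = 0.395

0.395


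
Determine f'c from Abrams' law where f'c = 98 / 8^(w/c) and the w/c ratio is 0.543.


f'c = 98 / 8^0.543
= 98 / 3.093
= 31.68 MPa

31.68


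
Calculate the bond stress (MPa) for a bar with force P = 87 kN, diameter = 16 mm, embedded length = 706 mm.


u = P / (pi * db * ld)
= 87 * 1000 / (pi * 16 * 706)
= 2.452 MPa

2.452


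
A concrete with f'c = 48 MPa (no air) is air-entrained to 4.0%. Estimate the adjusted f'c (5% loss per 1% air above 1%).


Strength loss = (4.0 - 1) * 5 = 15.0%
f'c = 48 * (1 - 15.0/100)
= 40.8 MPa

40.8


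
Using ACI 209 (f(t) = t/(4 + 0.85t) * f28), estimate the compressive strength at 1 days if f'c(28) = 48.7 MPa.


f(1) = 1 / (4 + 0.85 * 1) * 48.7
= 1 / 4.85 * 48.7
= 10.04 MPa

10.04


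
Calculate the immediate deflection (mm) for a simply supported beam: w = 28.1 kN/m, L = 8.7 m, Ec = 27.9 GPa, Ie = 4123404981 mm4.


Convert: L = 8.7 m = 8700 mm, Ec = 27.9 GPa = 27900 MPa
delta = 5 * 28.1 * 8700^4 / (384 * 27900 * 4123404981)
= 18.22 mm

18.22


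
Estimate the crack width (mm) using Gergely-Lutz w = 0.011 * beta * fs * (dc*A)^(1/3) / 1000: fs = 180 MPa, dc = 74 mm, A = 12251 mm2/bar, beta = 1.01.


w = 0.011 * beta * fs * (dc * A)^(1/3) / 1000
= 0.011 * 1.01 * 180 * (74 * 12251)^(1/3) / 1000
= 0.194 mm

0.194


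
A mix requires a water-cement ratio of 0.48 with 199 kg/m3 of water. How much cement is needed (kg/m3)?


Cement = water / (w/c)
= 199 / 0.48
= 414.6 kg/m3

414.6


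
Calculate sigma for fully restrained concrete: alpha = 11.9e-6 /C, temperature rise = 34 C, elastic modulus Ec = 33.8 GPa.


sigma = alpha * dT * Ec
= 11.9e-6 * 34 * 33.8 * 1000
= 13.675 MPa

13.675


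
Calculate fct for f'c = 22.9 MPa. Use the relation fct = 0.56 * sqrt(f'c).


fct = 0.56 * sqrt(22.9)
= 0.56 * 4.785
= 2.68 MPa

2.68


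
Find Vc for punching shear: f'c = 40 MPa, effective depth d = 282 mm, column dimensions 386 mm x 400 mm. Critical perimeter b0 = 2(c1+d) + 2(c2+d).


b0 = 2*(386 + 282) + 2*(400 + 282) = 2700 mm
Vc = 0.33 * sqrt(40) * 2700 * 282 / 1000
= 1589.12 kN

1589.12


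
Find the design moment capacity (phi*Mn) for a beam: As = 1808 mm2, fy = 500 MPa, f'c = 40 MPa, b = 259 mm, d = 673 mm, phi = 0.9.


a = As * fy / (0.85 * f'c * b)
= 1808 * 500 / (0.85 * 40 * 259)
= 102.6573 mm
Mn = As * fy * (d - a/2) / 10^6
= 561.9909 kN-m
phi*Mn = 0.9 * 561.9909 = 505.79 kN-m

505.79


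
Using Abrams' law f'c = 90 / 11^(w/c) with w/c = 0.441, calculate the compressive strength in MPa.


f'c = 90 / 11^0.441
= 90 / 2.879
= 31.26 MPa

31.26


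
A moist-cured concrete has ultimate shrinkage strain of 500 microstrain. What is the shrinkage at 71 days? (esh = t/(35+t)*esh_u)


esh(71) = 71 / (35 + 71) * 500
= 71 / 106 * 500
= 334.9 microstrain

334.9


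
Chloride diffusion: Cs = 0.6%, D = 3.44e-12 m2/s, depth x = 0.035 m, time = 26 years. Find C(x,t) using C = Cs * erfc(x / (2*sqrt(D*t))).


t_seconds = 26 * 365.25 * 24 * 3600 = 820497600.0 s
arg = 0.035 / (2 * sqrt(3.44e-12 * 820497600.0))
= 0.3294
erfc(0.3294) = 0.6413
C = 0.6 * 0.6413 = 0.3848%

0.3848


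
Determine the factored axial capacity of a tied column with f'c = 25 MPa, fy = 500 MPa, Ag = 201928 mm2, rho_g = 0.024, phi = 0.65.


Ast = rho * Ag = 0.024 * 201928 = 4846.272 mm2
phi*Pn = 0.65 * 0.80 * (0.85 * 25 * (201928 - 4846.272) + 500 * 4846.272) / 1000
= 3437.78 kN

3437.78


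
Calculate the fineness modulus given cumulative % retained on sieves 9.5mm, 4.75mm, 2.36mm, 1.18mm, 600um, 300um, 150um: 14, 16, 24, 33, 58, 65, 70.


FM = sum(cumulative % retained) / 100
= 280 / 100
= 2.8

2.8


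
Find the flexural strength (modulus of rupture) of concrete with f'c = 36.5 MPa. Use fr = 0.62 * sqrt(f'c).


fr = 0.62 * sqrt(36.5)
= 3.746 MPa

3.746


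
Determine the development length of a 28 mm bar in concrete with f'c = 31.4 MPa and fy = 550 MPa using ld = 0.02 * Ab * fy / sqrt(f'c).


Ab = pi * 28^2 / 4 = 615.752 mm2
ld = 0.02 * 615.752 * 550 / sqrt(31.4)
= 1208.7 mm

1208.7


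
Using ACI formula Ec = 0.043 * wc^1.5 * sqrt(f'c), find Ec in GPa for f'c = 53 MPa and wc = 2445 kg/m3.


Ec = 0.043 * 2445^1.5 * sqrt(53) / 1000
= 37.85 GPa

37.85


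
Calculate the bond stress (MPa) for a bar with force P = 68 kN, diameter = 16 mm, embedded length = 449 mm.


u = P / (pi * db * ld)
= 68 * 1000 / (pi * 16 * 449)
= 3.013 MPa

3.013


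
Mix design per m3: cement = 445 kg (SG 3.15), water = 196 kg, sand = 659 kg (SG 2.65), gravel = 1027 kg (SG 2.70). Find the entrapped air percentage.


Vol cement = 445 / (3.15 * 1000) = 0.14127 m3
Vol water = 196 / 1000 = 0.196 m3
Vol sand = 659 / (2.65 * 1000) = 0.248679 m3
Vol gravel = 1027 / (2.70 * 1000) = 0.38037 m3
Total solid + water volume = 0.966319 m3
Air = (1 - 0.966319) * 100 = 3.37%

3.37


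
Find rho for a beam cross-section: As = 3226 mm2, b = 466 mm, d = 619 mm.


rho = As / (b * d)
= 3226 / (466 * 619)
= 0.0112

0.0112


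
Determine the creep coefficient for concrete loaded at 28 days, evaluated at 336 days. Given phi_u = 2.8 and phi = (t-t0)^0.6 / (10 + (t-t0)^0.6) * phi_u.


dt = 336 - 28 = 308
phi = 308^0.6 / (10 + 308^0.6) * 2.8
= 2.119

2.119


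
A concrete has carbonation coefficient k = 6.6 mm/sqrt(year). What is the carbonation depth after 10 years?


depth = k * sqrt(t)
= 6.6 * sqrt(10)
= 20.87 mm

20.87


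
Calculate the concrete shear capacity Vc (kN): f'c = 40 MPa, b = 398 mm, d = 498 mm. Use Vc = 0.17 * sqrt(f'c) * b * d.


Vc = 0.17 * sqrt(40) * 398 * 498 / 1000
= 213.1 kN

213.1


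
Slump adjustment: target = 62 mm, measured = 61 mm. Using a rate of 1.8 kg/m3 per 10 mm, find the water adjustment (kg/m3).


Difference = 62 - 61 = 1 mm
Water adjustment = 1 * 1.8 / 10 = 0.2 kg/m3

0.2


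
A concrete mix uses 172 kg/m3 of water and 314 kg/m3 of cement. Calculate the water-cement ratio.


w/c = water / cement
w/c = 172 / 314 = 0.548

0.548


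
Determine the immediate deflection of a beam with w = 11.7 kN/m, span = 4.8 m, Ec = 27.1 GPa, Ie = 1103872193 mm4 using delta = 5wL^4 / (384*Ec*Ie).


Convert: L = 4.8 m = 4800 mm, Ec = 27.1 GPa = 27100 MPa
delta = 5 * 11.7 * 4800^4 / (384 * 27100 * 1103872193)
= 2.7 mm

2.7


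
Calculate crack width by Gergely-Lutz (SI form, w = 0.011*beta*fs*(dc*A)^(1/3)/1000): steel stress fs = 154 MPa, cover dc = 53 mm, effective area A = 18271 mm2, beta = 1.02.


w = 0.011 * beta * fs * (dc * A)^(1/3) / 1000
= 0.011 * 1.02 * 154 * (53 * 18271)^(1/3) / 1000
= 0.171 mm

0.171


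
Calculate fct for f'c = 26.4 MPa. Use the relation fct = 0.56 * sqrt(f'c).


fct = 0.56 * sqrt(26.4)
= 0.56 * 5.138
= 2.877 MPa

2.877


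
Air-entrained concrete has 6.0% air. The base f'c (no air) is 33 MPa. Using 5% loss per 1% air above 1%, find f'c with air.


Strength loss = (6.0 - 1) * 5 = 25.0%
f'c = 33 * (1 - 25.0/100)
= 24.75 MPa

24.75


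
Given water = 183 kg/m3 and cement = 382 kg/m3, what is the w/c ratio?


w/c = water / cement
w/c = 183 / 382 = 0.479

0.479


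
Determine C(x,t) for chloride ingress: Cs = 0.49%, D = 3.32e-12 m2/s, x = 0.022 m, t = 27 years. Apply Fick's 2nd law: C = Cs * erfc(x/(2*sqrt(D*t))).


t_seconds = 27 * 365.25 * 24 * 3600 = 852055200.0 s
arg = 0.022 / (2 * sqrt(3.32e-12 * 852055200.0))
= 0.2068
erfc(0.2068) = 0.7699
C = 0.49 * 0.7699 = 0.3773%

0.3773


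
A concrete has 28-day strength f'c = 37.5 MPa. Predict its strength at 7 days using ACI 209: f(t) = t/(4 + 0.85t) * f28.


f(7) = 7 / (4 + 0.85 * 7) * 37.5
= 7 / 9.95 * 37.5
= 26.38 MPa

26.38


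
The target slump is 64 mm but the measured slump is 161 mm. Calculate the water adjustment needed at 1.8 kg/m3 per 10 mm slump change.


Difference = 64 - 161 = -97 mm
Water adjustment = -97 * 1.8 / 10 = -17.5 kg/m3

-17.5


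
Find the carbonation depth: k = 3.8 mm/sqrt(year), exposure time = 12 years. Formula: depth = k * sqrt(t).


depth = k * sqrt(t)
= 3.8 * sqrt(12)
= 13.16 mm

13.16


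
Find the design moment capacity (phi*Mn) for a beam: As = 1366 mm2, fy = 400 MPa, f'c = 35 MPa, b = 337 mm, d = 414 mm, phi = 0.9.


a = As * fy / (0.85 * f'c * b)
= 1366 * 400 / (0.85 * 35 * 337)
= 54.4997 mm
Mn = As * fy * (d - a/2) / 10^6
= 211.3203 kN-m
phi*Mn = 0.9 * 211.3203 = 190.19 kN-m

190.19


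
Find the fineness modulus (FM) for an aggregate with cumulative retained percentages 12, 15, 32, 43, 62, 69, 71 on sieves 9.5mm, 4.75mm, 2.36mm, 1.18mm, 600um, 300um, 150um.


FM = sum(cumulative % retained) / 100
= 304 / 100
= 3.04

3.04


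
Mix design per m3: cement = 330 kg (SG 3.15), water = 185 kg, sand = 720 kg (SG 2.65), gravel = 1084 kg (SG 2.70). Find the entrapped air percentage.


Vol cement = 330 / (3.15 * 1000) = 0.104762 m3
Vol water = 185 / 1000 = 0.185 m3
Vol sand = 720 / (2.65 * 1000) = 0.271698 m3
Vol gravel = 1084 / (2.70 * 1000) = 0.401481 m3
Total solid + water volume = 0.962941 m3
Air = (1 - 0.962941) * 100 = 3.71%

3.71


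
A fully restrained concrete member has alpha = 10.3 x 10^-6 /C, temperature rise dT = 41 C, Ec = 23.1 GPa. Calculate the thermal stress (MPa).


sigma = alpha * dT * Ec
= 10.3e-6 * 41 * 23.1 * 1000
= 9.755 MPa

9.755


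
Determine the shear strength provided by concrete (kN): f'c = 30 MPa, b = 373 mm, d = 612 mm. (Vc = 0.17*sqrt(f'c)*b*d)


Vc = 0.17 * sqrt(30) * 373 * 612 / 1000
= 212.55 kN

212.55


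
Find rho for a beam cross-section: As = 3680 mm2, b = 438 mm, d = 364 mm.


rho = As / (b * d)
= 3680 / (438 * 364)
= 0.0231

0.0231


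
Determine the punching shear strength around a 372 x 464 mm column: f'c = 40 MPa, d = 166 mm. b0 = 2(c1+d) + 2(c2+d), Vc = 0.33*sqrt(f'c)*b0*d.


b0 = 2*(372 + 166) + 2*(464 + 166) = 2336 mm
Vc = 0.33 * sqrt(40) * 2336 * 166 / 1000
= 809.33 kN

809.33


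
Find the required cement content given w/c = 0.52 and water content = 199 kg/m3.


Cement = water / (w/c)
= 199 / 0.52
= 382.7 kg/m3

382.7


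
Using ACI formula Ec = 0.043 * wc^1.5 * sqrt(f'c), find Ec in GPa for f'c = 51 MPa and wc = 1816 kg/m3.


Ec = 0.043 * 1816^1.5 * sqrt(51) / 1000
= 23.76 GPa

23.76


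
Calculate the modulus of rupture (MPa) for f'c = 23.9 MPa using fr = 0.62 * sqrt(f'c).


fr = 0.62 * sqrt(23.9)
= 3.031 MPa

3.031


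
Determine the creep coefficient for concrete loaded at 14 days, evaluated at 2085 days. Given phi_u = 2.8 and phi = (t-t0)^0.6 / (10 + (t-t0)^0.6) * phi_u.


dt = 2085 - 14 = 2071
phi = 2071^0.6 / (10 + 2071^0.6) * 2.8
= 2.54

2.54


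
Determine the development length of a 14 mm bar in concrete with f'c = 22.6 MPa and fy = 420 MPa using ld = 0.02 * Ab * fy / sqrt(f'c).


Ab = pi * 14^2 / 4 = 153.938 mm2
ld = 0.02 * 153.938 * 420 / sqrt(22.6)
= 272.0 mm

272.0


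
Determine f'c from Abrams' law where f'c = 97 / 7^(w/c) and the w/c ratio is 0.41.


f'c = 97 / 7^0.41
= 97 / 2.221
= 43.68 MPa

43.68


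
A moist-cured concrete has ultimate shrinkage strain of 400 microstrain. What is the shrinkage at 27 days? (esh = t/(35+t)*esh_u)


esh(27) = 27 / (35 + 27) * 400
= 27 / 62 * 400
= 174.2 microstrain

174.2


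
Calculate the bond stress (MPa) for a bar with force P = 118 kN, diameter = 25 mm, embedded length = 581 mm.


u = P / (pi * db * ld)
= 118 * 1000 / (pi * 25 * 581)
= 2.586 MPa

2.586


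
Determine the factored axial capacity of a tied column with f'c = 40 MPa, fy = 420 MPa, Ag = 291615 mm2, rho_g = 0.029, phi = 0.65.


Ast = rho * Ag = 0.029 * 291615 = 8456.835 mm2
phi*Pn = 0.65 * 0.80 * (0.85 * 40 * (291615 - 8456.835) + 420 * 8456.835) / 1000
= 6853.21 kN

6853.21


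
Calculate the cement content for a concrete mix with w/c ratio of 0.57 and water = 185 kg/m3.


Cement = water / (w/c)
= 185 / 0.57
= 324.6 kg/m3

324.6


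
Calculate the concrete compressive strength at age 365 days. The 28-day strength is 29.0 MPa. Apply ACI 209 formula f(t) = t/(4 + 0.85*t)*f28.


f(365) = 365 / (4 + 0.85 * 365) * 29.0
= 365 / 314.25 * 29.0
= 33.68 MPa

33.68


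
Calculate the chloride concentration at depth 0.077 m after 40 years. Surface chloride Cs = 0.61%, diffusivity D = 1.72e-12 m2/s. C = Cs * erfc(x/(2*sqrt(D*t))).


t_seconds = 40 * 365.25 * 24 * 3600 = 1262304000.0 s
arg = 0.077 / (2 * sqrt(1.72e-12 * 1262304000.0))
= 0.8263
erfc(0.8263) = 0.2426
C = 0.61 * 0.2426 = 0.148%

0.148


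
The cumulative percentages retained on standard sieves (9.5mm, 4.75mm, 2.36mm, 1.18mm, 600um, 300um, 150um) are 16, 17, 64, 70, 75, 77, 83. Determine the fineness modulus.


FM = sum(cumulative % retained) / 100
= 402 / 100
= 4.02

4.02


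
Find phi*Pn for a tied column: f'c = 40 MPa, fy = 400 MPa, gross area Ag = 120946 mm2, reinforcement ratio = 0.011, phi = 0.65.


Ast = rho * Ag = 0.011 * 120946 = 1330.406 mm2
phi*Pn = 0.65 * 0.80 * (0.85 * 40 * (120946 - 1330.406) + 400 * 1330.406) / 1000
= 2391.53 kN

2391.53


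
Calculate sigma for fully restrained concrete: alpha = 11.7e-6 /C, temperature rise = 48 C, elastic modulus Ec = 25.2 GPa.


sigma = alpha * dT * Ec
= 11.7e-6 * 48 * 25.2 * 1000
= 14.152 MPa

14.152


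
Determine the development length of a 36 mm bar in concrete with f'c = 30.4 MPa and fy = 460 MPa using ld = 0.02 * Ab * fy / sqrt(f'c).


Ab = pi * 36^2 / 4 = 1017.876 mm2
ld = 0.02 * 1017.876 * 460 / sqrt(30.4)
= 1698.4 mm

1698.4


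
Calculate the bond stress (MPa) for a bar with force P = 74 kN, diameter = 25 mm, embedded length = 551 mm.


u = P / (pi * db * ld)
= 74 * 1000 / (pi * 25 * 551)
= 1.71 MPa

1.71


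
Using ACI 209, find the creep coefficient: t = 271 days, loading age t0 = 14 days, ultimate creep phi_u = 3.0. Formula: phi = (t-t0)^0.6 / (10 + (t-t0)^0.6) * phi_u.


dt = 271 - 14 = 257
phi = 257^0.6 / (10 + 257^0.6) * 3.0
= 2.209

2.209


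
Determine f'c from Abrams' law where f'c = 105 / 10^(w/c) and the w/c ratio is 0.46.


f'c = 105 / 10^0.46
= 105 / 2.884
= 36.41 MPa

36.41


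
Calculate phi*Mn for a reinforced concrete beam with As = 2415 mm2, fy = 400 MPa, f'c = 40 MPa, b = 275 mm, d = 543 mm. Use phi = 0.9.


a = As * fy / (0.85 * f'c * b)
= 2415 * 400 / (0.85 * 40 * 275)
= 103.3155 mm
Mn = As * fy * (d - a/2) / 10^6
= 474.6366 kN-m
phi*Mn = 0.9 * 474.6366 = 427.17 kN-m

427.17


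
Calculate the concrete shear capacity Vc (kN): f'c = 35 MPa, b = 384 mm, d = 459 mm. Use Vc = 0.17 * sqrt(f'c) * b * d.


Vc = 0.17 * sqrt(35) * 384 * 459 / 1000
= 177.27 kN

177.27


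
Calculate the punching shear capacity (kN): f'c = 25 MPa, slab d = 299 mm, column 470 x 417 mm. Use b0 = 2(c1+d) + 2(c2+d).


b0 = 2*(470 + 299) + 2*(417 + 299) = 2970 mm
Vc = 0.33 * sqrt(25) * 2970 * 299 / 1000
= 1465.25 kN

1465.25


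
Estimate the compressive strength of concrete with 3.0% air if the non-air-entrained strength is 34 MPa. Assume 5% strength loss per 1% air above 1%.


Strength loss = (3.0 - 1) * 5 = 10.0%
f'c = 34 * (1 - 10.0/100)
= 30.6 MPa

30.6


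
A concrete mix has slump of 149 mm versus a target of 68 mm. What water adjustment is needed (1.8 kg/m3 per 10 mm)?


Difference = 68 - 149 = -81 mm
Water adjustment = -81 * 1.8 / 10 = -14.6 kg/m3

-14.6


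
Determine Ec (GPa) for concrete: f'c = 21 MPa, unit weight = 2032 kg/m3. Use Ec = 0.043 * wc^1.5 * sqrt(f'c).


Ec = 0.043 * 2032^1.5 * sqrt(21) / 1000
= 18.05 GPa

18.05


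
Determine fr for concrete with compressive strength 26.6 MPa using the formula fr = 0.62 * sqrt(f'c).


fr = 0.62 * sqrt(26.6)
= 3.198 MPa

3.198


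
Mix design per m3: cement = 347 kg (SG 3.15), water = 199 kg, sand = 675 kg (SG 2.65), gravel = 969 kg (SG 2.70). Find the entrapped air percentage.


Vol cement = 347 / (3.15 * 1000) = 0.110159 m3
Vol water = 199 / 1000 = 0.199 m3
Vol sand = 675 / (2.65 * 1000) = 0.254717 m3
Vol gravel = 969 / (2.70 * 1000) = 0.358889 m3
Total solid + water volume = 0.922765 m3
Air = (1 - 0.922765) * 100 = 7.72%

7.72


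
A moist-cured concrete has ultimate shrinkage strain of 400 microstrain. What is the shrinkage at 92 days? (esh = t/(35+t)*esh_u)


esh(92) = 92 / (35 + 92) * 400
= 92 / 127 * 400
= 289.8 microstrain

289.8


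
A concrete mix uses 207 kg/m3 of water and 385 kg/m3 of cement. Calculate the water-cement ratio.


w/c = water / cement
w/c = 207 / 385 = 0.538

0.538


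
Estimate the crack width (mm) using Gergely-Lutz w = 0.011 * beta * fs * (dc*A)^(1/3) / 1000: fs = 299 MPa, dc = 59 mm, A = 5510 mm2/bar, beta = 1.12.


w = 0.011 * beta * fs * (dc * A)^(1/3) / 1000
= 0.011 * 1.12 * 299 * (59 * 5510)^(1/3) / 1000
= 0.253 mm

0.253


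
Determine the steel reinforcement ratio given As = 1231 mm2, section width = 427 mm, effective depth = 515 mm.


rho = As / (b * d)
= 1231 / (427 * 515)
= 0.0056

0.0056


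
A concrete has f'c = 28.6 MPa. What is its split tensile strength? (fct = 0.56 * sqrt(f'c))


fct = 0.56 * sqrt(28.6)
= 0.56 * 5.348
= 2.995 MPa

2.995


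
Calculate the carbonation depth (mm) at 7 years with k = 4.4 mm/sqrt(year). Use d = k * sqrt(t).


depth = k * sqrt(t)
= 4.4 * sqrt(7)
= 11.64 mm

11.64


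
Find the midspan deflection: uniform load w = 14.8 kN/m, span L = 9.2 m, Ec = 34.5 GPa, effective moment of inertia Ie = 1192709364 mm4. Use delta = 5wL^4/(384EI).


Convert: L = 9.2 m = 9200 mm, Ec = 34.5 GPa = 34500 MPa
delta = 5 * 14.8 * 9200^4 / (384 * 34500 * 1192709364)
= 33.55 mm

33.55


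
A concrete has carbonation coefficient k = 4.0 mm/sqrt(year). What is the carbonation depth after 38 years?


depth = k * sqrt(t)
= 4.0 * sqrt(38)
= 24.66 mm

24.66


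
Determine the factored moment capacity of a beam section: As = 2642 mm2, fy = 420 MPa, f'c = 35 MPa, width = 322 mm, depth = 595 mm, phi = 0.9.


a = As * fy / (0.85 * f'c * b)
= 2642 * 420 / (0.85 * 35 * 322)
= 115.8349 mm
Mn = As * fy * (d - a/2) / 10^6
= 595.9683 kN-m
phi*Mn = 0.9 * 595.9683 = 536.37 kN-m

536.37


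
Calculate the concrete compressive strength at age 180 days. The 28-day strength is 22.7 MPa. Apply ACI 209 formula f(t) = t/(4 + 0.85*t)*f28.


f(180) = 180 / (4 + 0.85 * 180) * 22.7
= 180 / 157.0 * 22.7
= 26.03 MPa

26.03


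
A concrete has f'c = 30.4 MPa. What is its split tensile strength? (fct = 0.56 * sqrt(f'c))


fct = 0.56 * sqrt(30.4)
= 0.56 * 5.514
= 3.088 MPa

3.088


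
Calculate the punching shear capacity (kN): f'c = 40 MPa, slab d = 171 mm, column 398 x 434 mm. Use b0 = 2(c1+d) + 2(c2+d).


b0 = 2*(398 + 171) + 2*(434 + 171) = 2348 mm
Vc = 0.33 * sqrt(40) * 2348 * 171 / 1000
= 837.99 kN

837.99


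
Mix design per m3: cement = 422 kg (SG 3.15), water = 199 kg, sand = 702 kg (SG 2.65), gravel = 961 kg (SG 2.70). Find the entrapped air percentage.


Vol cement = 422 / (3.15 * 1000) = 0.133968 m3
Vol water = 199 / 1000 = 0.199 m3
Vol sand = 702 / (2.65 * 1000) = 0.264906 m3
Vol gravel = 961 / (2.70 * 1000) = 0.355926 m3
Total solid + water volume = 0.9538 m3
Air = (1 - 0.9538) * 100 = 4.62%

4.62


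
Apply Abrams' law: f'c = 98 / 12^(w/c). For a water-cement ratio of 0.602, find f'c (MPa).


f'c = 98 / 12^0.602
= 98 / 4.463
= 21.96 MPa

21.96


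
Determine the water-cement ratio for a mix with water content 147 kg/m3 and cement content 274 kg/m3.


w/c = water / cement
w/c = 147 / 274 = 0.536

0.536


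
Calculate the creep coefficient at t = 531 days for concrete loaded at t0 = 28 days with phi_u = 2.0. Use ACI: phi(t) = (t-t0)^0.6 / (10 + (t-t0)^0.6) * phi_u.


dt = 531 - 28 = 503
phi = 503^0.6 / (10 + 503^0.6) * 2.0
= 1.614

1.614


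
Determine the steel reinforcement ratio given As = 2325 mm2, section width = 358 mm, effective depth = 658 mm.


rho = As / (b * d)
= 2325 / (358 * 658)
= 0.0099

0.0099


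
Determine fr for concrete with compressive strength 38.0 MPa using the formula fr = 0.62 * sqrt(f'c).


fr = 0.62 * sqrt(38.0)
= 3.822 MPa

3.822


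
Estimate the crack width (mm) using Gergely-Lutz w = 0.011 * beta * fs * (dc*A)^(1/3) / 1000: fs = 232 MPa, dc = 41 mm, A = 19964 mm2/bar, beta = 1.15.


w = 0.011 * beta * fs * (dc * A)^(1/3) / 1000
= 0.011 * 1.15 * 232 * (41 * 19964)^(1/3) / 1000
= 0.275 mm

0.275


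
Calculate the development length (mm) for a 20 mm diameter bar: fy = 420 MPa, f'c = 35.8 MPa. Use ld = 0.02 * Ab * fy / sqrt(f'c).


Ab = pi * 20^2 / 4 = 314.159 mm2
ld = 0.02 * 314.159 * 420 / sqrt(35.8)
= 441.0 mm

441.0


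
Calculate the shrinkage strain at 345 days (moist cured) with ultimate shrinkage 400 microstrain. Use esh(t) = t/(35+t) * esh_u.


esh(345) = 345 / (35 + 345) * 400
= 345 / 380 * 400
= 363.2 microstrain

363.2


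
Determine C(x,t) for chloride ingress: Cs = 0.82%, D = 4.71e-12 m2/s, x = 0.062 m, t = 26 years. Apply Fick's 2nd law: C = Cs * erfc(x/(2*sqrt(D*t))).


t_seconds = 26 * 365.25 * 24 * 3600 = 820497600.0 s
arg = 0.062 / (2 * sqrt(4.71e-12 * 820497600.0))
= 0.4987
erfc(0.4987) = 0.4807
C = 0.82 * 0.4807 = 0.3941%

0.3941


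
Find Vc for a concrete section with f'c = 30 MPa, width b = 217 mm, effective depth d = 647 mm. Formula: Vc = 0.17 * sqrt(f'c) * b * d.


Vc = 0.17 * sqrt(30) * 217 * 647 / 1000
= 130.73 kN

130.73


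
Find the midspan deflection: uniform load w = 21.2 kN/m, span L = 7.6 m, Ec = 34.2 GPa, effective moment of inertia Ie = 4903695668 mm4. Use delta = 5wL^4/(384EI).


Convert: L = 7.6 m = 7600 mm, Ec = 34.2 GPa = 34200 MPa
delta = 5 * 21.2 * 7600^4 / (384 * 34200 * 4903695668)
= 5.49 mm

5.49


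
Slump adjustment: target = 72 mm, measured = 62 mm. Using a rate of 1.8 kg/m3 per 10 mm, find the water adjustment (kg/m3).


Difference = 72 - 62 = 10 mm
Water adjustment = 10 * 1.8 / 10 = 1.8 kg/m3

1.8


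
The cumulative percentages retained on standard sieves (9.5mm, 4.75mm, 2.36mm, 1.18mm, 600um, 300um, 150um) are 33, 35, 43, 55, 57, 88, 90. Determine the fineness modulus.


FM = sum(cumulative % retained) / 100
= 401 / 100
= 4.01

4.01


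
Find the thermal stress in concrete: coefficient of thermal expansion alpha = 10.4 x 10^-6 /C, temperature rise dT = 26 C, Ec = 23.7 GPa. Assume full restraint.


sigma = alpha * dT * Ec
= 10.4e-6 * 26 * 23.7 * 1000
= 6.408 MPa

6.408


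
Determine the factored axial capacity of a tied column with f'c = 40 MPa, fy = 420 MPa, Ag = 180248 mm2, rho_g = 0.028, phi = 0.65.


Ast = rho * Ag = 0.028 * 180248 = 5046.944 mm2
phi*Pn = 0.65 * 0.80 * (0.85 * 40 * (180248 - 5046.944) + 420 * 5046.944) / 1000
= 4199.81 kN

4199.81


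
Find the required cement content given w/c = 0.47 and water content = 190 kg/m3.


Cement = water / (w/c)
= 190 / 0.47
= 404.3 kg/m3

404.3


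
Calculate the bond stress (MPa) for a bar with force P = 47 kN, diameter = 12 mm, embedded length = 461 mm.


u = P / (pi * db * ld)
= 47 * 1000 / (pi * 12 * 461)
= 2.704 MPa

2.704


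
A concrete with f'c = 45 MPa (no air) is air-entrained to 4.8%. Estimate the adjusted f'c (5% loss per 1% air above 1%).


Strength loss = (4.8 - 1) * 5 = 19.0%
f'c = 45 * (1 - 19.0/100)
= 36.45 MPa

36.45


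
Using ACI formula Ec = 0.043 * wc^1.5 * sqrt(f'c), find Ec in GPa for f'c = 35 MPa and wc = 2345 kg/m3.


Ec = 0.043 * 2345^1.5 * sqrt(35) / 1000
= 28.89 GPa

28.89


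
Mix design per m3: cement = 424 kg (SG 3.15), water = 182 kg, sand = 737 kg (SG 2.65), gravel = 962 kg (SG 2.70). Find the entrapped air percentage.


Vol cement = 424 / (3.15 * 1000) = 0.134603 m3
Vol water = 182 / 1000 = 0.182 m3
Vol sand = 737 / (2.65 * 1000) = 0.278113 m3
Vol gravel = 962 / (2.70 * 1000) = 0.356296 m3
Total solid + water volume = 0.951013 m3
Air = (1 - 0.951013) * 100 = 4.9%

4.9


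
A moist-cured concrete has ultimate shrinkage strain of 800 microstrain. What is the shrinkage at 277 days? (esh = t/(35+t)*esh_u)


esh(277) = 277 / (35 + 277) * 800
= 277 / 312 * 800
= 710.3 microstrain

710.3


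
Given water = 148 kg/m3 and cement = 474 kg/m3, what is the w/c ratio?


w/c = water / cement
w/c = 148 / 474 = 0.312

0.312


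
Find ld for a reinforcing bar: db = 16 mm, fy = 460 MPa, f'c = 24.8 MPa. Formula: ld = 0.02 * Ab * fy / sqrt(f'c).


Ab = pi * 16^2 / 4 = 201.062 mm2
ld = 0.02 * 201.062 * 460 / sqrt(24.8)
= 371.4 mm

371.4


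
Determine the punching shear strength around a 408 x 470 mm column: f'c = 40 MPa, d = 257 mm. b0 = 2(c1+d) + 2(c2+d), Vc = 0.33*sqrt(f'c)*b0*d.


b0 = 2*(408 + 257) + 2*(470 + 257) = 2784 mm
Vc = 0.33 * sqrt(40) * 2784 * 257 / 1000
= 1493.3 kN

1493.3


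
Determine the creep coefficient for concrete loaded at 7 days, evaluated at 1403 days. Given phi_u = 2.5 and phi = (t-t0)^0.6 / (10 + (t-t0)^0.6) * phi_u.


dt = 1403 - 7 = 1396
phi = 1396^0.6 / (10 + 1396^0.6) * 2.5
= 2.213

2.213


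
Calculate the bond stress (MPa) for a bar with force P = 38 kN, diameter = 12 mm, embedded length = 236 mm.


u = P / (pi * db * ld)
= 38 * 1000 / (pi * 12 * 236)
= 4.271 MPa

4.271


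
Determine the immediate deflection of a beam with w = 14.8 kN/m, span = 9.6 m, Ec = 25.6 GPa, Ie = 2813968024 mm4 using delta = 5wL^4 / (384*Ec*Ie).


Convert: L = 9.6 m = 9600 mm, Ec = 25.6 GPa = 25600 MPa
delta = 5 * 14.8 * 9600^4 / (384 * 25600 * 2813968024)
= 22.72 mm

22.72


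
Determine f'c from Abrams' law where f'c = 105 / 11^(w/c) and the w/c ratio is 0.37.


f'c = 105 / 11^0.37
= 105 / 2.428
= 43.24 MPa

43.24


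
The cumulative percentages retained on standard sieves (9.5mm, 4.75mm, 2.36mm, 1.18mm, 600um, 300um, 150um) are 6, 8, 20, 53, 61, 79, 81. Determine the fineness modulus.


FM = sum(cumulative % retained) / 100
= 308 / 100
= 3.08

3.08


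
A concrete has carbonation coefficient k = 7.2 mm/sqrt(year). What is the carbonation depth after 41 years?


depth = k * sqrt(t)
= 7.2 * sqrt(41)
= 46.1 mm

46.1


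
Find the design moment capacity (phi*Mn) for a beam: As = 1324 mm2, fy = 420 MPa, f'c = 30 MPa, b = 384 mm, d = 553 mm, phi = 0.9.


a = As * fy / (0.85 * f'c * b)
= 1324 * 420 / (0.85 * 30 * 384)
= 56.7892 mm
Mn = As * fy * (d - a/2) / 10^6
= 291.7226 kN-m
phi*Mn = 0.9 * 291.7226 = 262.55 kN-m

262.55


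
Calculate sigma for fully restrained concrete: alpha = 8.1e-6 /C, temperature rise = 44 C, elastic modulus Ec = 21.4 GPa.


sigma = alpha * dT * Ec
= 8.1e-6 * 44 * 21.4 * 1000
= 7.627 MPa

7.627


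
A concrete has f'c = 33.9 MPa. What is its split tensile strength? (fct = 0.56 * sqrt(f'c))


fct = 0.56 * sqrt(33.9)
= 0.56 * 5.822
= 3.261 MPa

3.261


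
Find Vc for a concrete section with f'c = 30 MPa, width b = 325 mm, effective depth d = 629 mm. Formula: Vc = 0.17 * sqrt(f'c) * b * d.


Vc = 0.17 * sqrt(30) * 325 * 629 / 1000
= 190.35 kN

190.35


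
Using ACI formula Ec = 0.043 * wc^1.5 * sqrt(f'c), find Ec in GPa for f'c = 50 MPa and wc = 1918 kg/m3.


Ec = 0.043 * 1918^1.5 * sqrt(50) / 1000
= 25.54 GPa

25.54


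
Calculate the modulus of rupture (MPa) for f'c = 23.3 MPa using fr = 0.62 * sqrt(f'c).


fr = 0.62 * sqrt(23.3)
= 2.993 MPa

2.993


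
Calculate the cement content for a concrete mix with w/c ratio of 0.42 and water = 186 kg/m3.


Cement = water / (w/c)
= 186 / 0.42
= 442.9 kg/m3

442.9


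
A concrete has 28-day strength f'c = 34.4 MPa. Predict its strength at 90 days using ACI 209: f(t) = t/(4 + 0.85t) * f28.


f(90) = 90 / (4 + 0.85 * 90) * 34.4
= 90 / 80.5 * 34.4
= 38.46 MPa

38.46


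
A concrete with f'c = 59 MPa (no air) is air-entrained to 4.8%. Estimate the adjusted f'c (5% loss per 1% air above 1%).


Strength loss = (4.8 - 1) * 5 = 19.0%
f'c = 59 * (1 - 19.0/100)
= 47.79 MPa

47.79


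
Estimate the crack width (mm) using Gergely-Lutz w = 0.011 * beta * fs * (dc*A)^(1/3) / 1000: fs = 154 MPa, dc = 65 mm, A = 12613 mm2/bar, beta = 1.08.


w = 0.011 * beta * fs * (dc * A)^(1/3) / 1000
= 0.011 * 1.08 * 154 * (65 * 12613)^(1/3) / 1000
= 0.171 mm

0.171


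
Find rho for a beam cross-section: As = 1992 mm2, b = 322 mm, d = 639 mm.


rho = As / (b * d)
= 1992 / (322 * 639)
= 0.0097

0.0097


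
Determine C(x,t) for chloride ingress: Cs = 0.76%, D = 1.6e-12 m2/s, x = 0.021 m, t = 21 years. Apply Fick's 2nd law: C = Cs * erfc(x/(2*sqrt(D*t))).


t_seconds = 21 * 365.25 * 24 * 3600 = 662709600.0 s
arg = 0.021 / (2 * sqrt(1.6e-12 * 662709600.0))
= 0.3225
erfc(0.3225) = 0.6484
C = 0.76 * 0.6484 = 0.4928%

0.4928


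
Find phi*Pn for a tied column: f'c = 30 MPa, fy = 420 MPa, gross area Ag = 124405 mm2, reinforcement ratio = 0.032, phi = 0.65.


Ast = rho * Ag = 0.032 * 124405 = 3980.96 mm2
phi*Pn = 0.65 * 0.80 * (0.85 * 30 * (124405 - 3980.96) + 420 * 3980.96) / 1000
= 2466.26 kN

2466.26


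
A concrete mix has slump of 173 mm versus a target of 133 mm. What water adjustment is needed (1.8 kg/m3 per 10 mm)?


Difference = 133 - 173 = -40 mm
Water adjustment = -40 * 1.8 / 10 = -7.2 kg/m3

-7.2


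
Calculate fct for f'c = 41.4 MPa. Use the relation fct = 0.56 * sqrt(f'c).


fct = 0.56 * sqrt(41.4)
= 0.56 * 6.434
= 3.603 MPa

3.603


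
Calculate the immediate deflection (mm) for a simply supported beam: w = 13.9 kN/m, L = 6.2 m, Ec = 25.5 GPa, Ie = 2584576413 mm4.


Convert: L = 6.2 m = 6200 mm, Ec = 25.5 GPa = 25500 MPa
delta = 5 * 13.9 * 6200^4 / (384 * 25500 * 2584576413)
= 4.06 mm

4.06


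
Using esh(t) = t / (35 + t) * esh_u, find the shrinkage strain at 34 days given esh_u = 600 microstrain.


esh(34) = 34 / (35 + 34) * 600
= 34 / 69 * 600
= 295.7 microstrain

295.7


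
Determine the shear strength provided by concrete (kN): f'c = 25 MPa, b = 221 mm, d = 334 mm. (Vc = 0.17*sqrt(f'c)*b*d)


Vc = 0.17 * sqrt(25) * 221 * 334 / 1000
= 62.74 kN

62.74


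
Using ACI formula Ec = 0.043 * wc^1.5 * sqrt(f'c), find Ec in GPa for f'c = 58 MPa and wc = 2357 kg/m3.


Ec = 0.043 * 2357^1.5 * sqrt(58) / 1000
= 37.47 GPa

37.47


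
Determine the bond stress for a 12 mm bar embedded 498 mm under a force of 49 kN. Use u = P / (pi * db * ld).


u = P / (pi * db * ld)
= 49 * 1000 / (pi * 12 * 498)
= 2.61 MPa

2.61


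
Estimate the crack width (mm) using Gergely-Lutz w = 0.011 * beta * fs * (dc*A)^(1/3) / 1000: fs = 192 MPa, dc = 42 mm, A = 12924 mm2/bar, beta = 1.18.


w = 0.011 * beta * fs * (dc * A)^(1/3) / 1000
= 0.011 * 1.18 * 192 * (42 * 12924)^(1/3) / 1000
= 0.203 mm

0.203


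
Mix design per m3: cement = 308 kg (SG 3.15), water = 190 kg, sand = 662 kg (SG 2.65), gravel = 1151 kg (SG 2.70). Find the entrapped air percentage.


Vol cement = 308 / (3.15 * 1000) = 0.097778 m3
Vol water = 190 / 1000 = 0.19 m3
Vol sand = 662 / (2.65 * 1000) = 0.249811 m3
Vol gravel = 1151 / (2.70 * 1000) = 0.426296 m3
Total solid + water volume = 0.963885 m3
Air = (1 - 0.963885) * 100 = 3.61%

3.61


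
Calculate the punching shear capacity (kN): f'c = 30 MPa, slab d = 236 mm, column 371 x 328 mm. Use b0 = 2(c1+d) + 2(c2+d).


b0 = 2*(371 + 236) + 2*(328 + 236) = 2342 mm
Vc = 0.33 * sqrt(30) * 2342 * 236 / 1000
= 999.02 kN

999.02


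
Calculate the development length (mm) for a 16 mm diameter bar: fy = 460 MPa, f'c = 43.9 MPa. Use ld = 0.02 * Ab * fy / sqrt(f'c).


Ab = pi * 16^2 / 4 = 201.062 mm2
ld = 0.02 * 201.062 * 460 / sqrt(43.9)
= 279.2 mm

279.2


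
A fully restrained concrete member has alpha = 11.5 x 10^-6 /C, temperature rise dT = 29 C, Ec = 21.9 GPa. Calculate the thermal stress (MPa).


sigma = alpha * dT * Ec
= 11.5e-6 * 29 * 21.9 * 1000
= 7.304 MPa

7.304


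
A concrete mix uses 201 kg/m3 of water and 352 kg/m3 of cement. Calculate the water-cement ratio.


w/c = water / cement
w/c = 201 / 352 = 0.571

0.571


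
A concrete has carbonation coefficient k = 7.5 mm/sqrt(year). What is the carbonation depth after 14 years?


depth = k * sqrt(t)
= 7.5 * sqrt(14)
= 28.06 mm

28.06


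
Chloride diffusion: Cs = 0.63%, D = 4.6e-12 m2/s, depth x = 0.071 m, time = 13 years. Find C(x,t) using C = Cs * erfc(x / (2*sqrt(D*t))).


t_seconds = 13 * 365.25 * 24 * 3600 = 410248800.0 s
arg = 0.071 / (2 * sqrt(4.6e-12 * 410248800.0))
= 0.8172
erfc(0.8172) = 0.2478
C = 0.63 * 0.2478 = 0.1561%

0.1561


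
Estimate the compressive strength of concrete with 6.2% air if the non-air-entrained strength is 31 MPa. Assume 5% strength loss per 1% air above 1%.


Strength loss = (6.2 - 1) * 5 = 26.0%
f'c = 31 * (1 - 26.0/100)
= 22.94 MPa

22.94


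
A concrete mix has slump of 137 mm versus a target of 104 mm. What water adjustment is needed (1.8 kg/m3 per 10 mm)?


Difference = 104 - 137 = -33 mm
Water adjustment = -33 * 1.8 / 10 = -5.9 kg/m3

-5.9


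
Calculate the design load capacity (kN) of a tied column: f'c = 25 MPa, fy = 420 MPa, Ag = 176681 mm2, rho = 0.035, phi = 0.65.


Ast = rho * Ag = 0.035 * 176681 = 6183.835 mm2
phi*Pn = 0.65 * 0.80 * (0.85 * 25 * (176681 - 6183.835) + 420 * 6183.835) / 1000
= 3234.54 kN

3234.54


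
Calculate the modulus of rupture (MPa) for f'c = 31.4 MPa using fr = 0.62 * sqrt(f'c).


fr = 0.62 * sqrt(31.4)
= 3.474 MPa

3.474


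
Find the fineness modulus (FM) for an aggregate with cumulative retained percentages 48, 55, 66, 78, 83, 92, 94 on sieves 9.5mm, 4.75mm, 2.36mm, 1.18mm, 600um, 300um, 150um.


FM = sum(cumulative % retained) / 100
= 516 / 100
= 5.16

5.16


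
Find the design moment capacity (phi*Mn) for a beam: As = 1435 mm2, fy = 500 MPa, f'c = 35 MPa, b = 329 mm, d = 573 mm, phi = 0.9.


a = As * fy / (0.85 * f'c * b)
= 1435 * 500 / (0.85 * 35 * 329)
= 73.3059 mm
Mn = As * fy * (d - a/2) / 10^6
= 384.829 kN-m
phi*Mn = 0.9 * 384.829 = 346.35 kN-m

346.35


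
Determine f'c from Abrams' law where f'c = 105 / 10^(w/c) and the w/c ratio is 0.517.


f'c = 105 / 10^0.517
= 105 / 3.289
= 31.93 MPa

31.93


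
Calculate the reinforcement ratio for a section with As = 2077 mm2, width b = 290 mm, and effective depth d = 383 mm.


rho = As / (b * d)
= 2077 / (290 * 383)
= 0.0187

0.0187


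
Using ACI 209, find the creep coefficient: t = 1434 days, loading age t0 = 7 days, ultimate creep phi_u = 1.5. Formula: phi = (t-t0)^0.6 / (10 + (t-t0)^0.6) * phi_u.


dt = 1434 - 7 = 1427
phi = 1427^0.6 / (10 + 1427^0.6) * 1.5
= 1.33

1.33


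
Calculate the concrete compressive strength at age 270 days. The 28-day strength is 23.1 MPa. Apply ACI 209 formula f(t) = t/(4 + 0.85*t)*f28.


f(270) = 270 / (4 + 0.85 * 270) * 23.1
= 270 / 233.5 * 23.1
= 26.71 MPa

26.71


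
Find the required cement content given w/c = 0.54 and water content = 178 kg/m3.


Cement = water / (w/c)
= 178 / 0.54
= 329.6 kg/m3

329.6


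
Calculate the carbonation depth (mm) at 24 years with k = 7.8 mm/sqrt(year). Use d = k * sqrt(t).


depth = k * sqrt(t)
= 7.8 * sqrt(24)
= 38.21 mm

38.21


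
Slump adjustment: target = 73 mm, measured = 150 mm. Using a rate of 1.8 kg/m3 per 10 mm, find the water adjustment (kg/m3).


Difference = 73 - 150 = -77 mm
Water adjustment = -77 * 1.8 / 10 = -13.9 kg/m3

-13.9


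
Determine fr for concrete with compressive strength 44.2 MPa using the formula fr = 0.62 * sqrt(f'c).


fr = 0.62 * sqrt(44.2)
= 4.122 MPa

4.122


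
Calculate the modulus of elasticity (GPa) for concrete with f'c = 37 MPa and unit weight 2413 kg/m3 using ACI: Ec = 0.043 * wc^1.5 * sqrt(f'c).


Ec = 0.043 * 2413^1.5 * sqrt(37) / 1000
= 31.0 GPa

31.0


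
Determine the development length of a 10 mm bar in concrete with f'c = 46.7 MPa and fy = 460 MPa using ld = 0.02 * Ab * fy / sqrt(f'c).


Ab = pi * 10^2 / 4 = 78.54 mm2
ld = 0.02 * 78.54 * 460 / sqrt(46.7)
= 105.7 mm

105.7


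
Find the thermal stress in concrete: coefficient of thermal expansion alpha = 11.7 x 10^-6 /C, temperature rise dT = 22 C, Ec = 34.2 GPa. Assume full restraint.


sigma = alpha * dT * Ec
= 11.7e-6 * 22 * 34.2 * 1000
= 8.803 MPa

8.803


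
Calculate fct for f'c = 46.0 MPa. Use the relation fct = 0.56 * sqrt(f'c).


fct = 0.56 * sqrt(46.0)
= 0.56 * 6.782
= 3.798 MPa

3.798


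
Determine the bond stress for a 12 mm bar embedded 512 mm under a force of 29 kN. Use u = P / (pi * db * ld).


u = P / (pi * db * ld)
= 29 * 1000 / (pi * 12 * 512)
= 1.502 MPa

1.502


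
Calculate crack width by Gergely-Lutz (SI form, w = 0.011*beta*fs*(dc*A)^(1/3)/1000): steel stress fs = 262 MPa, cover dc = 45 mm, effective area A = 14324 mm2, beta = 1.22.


w = 0.011 * beta * fs * (dc * A)^(1/3) / 1000
= 0.011 * 1.22 * 262 * (45 * 14324)^(1/3) / 1000
= 0.304 mm

0.304


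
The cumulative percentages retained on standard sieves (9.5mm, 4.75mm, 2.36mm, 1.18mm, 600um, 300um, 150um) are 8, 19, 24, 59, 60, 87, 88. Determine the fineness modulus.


FM = sum(cumulative % retained) / 100
= 345 / 100
= 3.45

3.45


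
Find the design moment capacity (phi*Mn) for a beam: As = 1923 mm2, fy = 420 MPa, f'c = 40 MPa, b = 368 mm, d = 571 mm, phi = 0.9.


a = As * fy / (0.85 * f'c * b)
= 1923 * 420 / (0.85 * 40 * 368)
= 64.5508 mm
Mn = As * fy * (d - a/2) / 10^6
= 435.1063 kN-m
phi*Mn = 0.9 * 435.1063 = 391.6 kN-m

391.6


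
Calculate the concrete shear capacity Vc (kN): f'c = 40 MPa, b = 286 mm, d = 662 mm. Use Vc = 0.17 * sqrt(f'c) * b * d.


Vc = 0.17 * sqrt(40) * 286 * 662 / 1000
= 203.56 kN

203.56


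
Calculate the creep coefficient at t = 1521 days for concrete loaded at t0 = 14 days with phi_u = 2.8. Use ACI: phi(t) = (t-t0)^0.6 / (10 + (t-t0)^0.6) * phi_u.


dt = 1521 - 14 = 1507
phi = 1507^0.6 / (10 + 1507^0.6) * 2.8
= 2.491

2.491


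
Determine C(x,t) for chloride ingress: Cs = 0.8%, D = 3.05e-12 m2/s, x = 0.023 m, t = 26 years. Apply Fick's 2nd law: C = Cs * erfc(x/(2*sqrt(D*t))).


t_seconds = 26 * 365.25 * 24 * 3600 = 820497600.0 s
arg = 0.023 / (2 * sqrt(3.05e-12 * 820497600.0))
= 0.2299
erfc(0.2299) = 0.7451
C = 0.8 * 0.7451 = 0.5961%

0.5961


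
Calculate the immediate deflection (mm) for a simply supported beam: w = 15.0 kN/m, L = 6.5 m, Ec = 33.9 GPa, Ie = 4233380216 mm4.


Convert: L = 6.5 m = 6500 mm, Ec = 33.9 GPa = 33900 MPa
delta = 5 * 15.0 * 6500^4 / (384 * 33900 * 4233380216)
= 2.43 mm

2.43


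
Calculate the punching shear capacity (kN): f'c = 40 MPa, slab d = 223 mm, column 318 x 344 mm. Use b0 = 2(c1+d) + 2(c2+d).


b0 = 2*(318 + 223) + 2*(344 + 223) = 2216 mm
Vc = 0.33 * sqrt(40) * 2216 * 223 / 1000
= 1031.38 kN

1031.38


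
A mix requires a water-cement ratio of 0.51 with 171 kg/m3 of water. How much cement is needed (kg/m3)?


Cement = water / (w/c)
= 171 / 0.51
= 335.3 kg/m3

335.3


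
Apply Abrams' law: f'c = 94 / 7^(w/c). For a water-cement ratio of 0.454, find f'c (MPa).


f'c = 94 / 7^0.454
= 94 / 2.419
= 38.86 MPa

38.86


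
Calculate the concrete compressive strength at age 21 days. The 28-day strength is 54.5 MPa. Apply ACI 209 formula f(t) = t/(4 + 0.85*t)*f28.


f(21) = 21 / (4 + 0.85 * 21) * 54.5
= 21 / 21.85 * 54.5
= 52.38 MPa

52.38


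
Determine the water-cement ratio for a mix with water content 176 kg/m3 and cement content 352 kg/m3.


w/c = water / cement
w/c = 176 / 352 = 0.5

0.5


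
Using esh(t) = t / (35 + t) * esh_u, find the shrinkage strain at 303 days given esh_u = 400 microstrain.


esh(303) = 303 / (35 + 303) * 400
= 303 / 338 * 400
= 358.6 microstrain

358.6
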